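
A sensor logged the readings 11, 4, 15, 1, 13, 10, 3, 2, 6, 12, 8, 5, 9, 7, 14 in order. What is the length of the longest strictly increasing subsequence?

6

Let dp[i] be the length of the longest such subsequence ending at index i:
i:      1  2  3  4  5  6  7  8  9 10 11 12 13 14 15
a[i]:  11  4 15  1 13 10  3  2  6 12  8  5  9  7 14
dp:     1  1  2  1  2  2  2  2  3  4  4  3  5  4  6
Maximum dp value is 6.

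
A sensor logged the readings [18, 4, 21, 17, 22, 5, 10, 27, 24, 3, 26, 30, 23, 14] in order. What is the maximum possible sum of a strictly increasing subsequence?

141

Let S[i] be the best sum of a strictly increasing subsequence ending at i:
i:       1   2   3   4   5   6   7   8   9  10  11  12  13  14
a[i]:   18   4  21  17  22   5  10  27  24   3  26  30  23  14
S:      18   4  39  21  61   9  19  88  85   3 111 141  84  33
Maximum is 141 (e.g. 18 + 21 + 22 + 24 + 26 + 30).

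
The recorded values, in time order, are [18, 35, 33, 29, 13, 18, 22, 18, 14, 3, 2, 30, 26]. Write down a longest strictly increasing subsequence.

13, 18, 22, 30

Patience tails give the LIS length; then backtrack through the dp parents:
18 → extends → [18]
35 → extends → [18, 35]
33 → replaces 35 → [18, 33]
29 → replaces 33 → [18, 29]
13 → replaces 18 → [13, 29]
18 → replaces 29 → [13, 18]
22 → extends → [13, 18, 22]
18 → already a tail → [13, 18, 22]
14 → replaces 18 → [13, 14, 22]
3 → replaces 13 → [3, 14, 22]
2 → replaces 3 → [2, 14, 22]
30 → extends → [2, 14, 22, 30]
26 → replaces 30 → [2, 14, 22, 26]
Length 4; one witness is 13, 18, 22, 30.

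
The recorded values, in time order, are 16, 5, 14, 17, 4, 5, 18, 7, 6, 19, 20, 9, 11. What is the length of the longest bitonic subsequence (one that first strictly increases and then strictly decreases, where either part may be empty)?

7

inc[i] = longest strictly increasing subsequence ending at i; dec[i] = longest strictly decreasing subsequence starting at i:
i:      1  2  3  4  5  6  7  8  9 10 11 12 13
a[i]:  16  5 14 17  4  5 18  7  6 19 20  9 11
inc:    1  1  2  3  1  2  4  3  3  5  6  4  5
dec:    4  2  3  3  1  1  3  2  1  2  2  1  1
Best peak at i=11 (value 20): inc=6, dec=2, length 6+2−1 = 7.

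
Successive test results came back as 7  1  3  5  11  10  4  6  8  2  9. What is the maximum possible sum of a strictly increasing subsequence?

32

Let S[i] be the best sum of a strictly increasing subsequence ending at i:
i:      1  2  3  4  5  6  7  8  9 10 11
a[i]:   7  1  3  5 11 10  4  6  8  2  9
S:      7  1  4  9 20 19  8 15 23  3 32
Maximum is 32 (e.g. 1 + 3 + 5 + 6 + 8 + 9).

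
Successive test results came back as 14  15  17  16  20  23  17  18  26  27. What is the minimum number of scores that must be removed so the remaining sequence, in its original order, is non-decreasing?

3

Fewest deletions = n − (longest non-decreasing subsequence).
i:      1  2  3  4  5  6  7  8  9 10
a[i]:  14 15 17 16 20 23 17 18 26 27
dp:     1  2  3  3  4  5  4  5  6  7
max dp = 7, so deletions = 10 − 7 = 3.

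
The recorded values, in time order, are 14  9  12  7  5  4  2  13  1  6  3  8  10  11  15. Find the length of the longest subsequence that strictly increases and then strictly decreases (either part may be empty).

inc[i] = longest strictly increasing subsequence ending at i; dec[i] = longest strictly decreasing subsequence starting at i:
i:      1  2  3  4  5  6  7  8  9 10 11 12 13 14 15
a[i]:  14  9 12  7  5  4  2 13  1  6  3  8 10 11 15
inc:    1  1  2  1  1  1  1  3  1  2  2  3  4  5  6
dec:    7  6  6  5  4  3  2  3  1  2  1  1  1  1  1
Best peak at i=1 (value 14): inc=1, dec=7, length 1+7−1 = 7.

7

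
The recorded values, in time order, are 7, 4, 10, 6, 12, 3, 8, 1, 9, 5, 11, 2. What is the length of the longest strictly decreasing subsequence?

4

Let dp[i] be the longest strictly decreasing subsequence ending at i:
i:      1  2  3  4  5  6  7  8  9 10 11 12
a[i]:   7  4 10  6 12  3  8  1  9  5 11  2
dp:     1  2  1  2  1  3  2  4  2  3  2  4
Maximum is 4.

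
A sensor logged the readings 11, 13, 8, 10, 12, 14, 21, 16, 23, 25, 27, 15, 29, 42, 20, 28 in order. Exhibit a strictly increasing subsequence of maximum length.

8, 10, 12, 14, 21, 23, 25, 27, 29, 42

Patience tails give the LIS length; then backtrack through the dp parents:
11 → extends → [11]
13 → extends → [11, 13]
8 → replaces 11 → [8, 13]
10 → replaces 13 → [8, 10]
12 → extends → [8, 10, 12]
14 → extends → [8, 10, 12, 14]
21 → extends → [8, 10, 12, 14, 21]
16 → replaces 21 → [8, 10, 12, 14, 16]
23 → extends → [8, 10, 12, 14, 16, 23]
25 → extends → [8, 10, 12, 14, 16, 23, 25]
27 → extends → [8, 10, 12, 14, 16, 23, 25, 27]
15 → replaces 16 → [8, 10, 12, 14, 15, 23, 25, 27]
29 → extends → [8, 10, 12, 14, 15, 23, 25, 27, 29]
42 → extends → [8, 10, 12, 14, 15, 23, 25, 27, 29, 42]
20 → replaces 23 → [8, 10, 12, 14, 15, 20, 25, 27, 29, 42]
28 → replaces 29 → [8, 10, 12, 14, 15, 20, 25, 27, 28, 42]
Length 10; one witness is 8, 10, 12, 14, 21, 23, 25, 27, 29, 42.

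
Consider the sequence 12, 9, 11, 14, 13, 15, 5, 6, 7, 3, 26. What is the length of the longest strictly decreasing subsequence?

4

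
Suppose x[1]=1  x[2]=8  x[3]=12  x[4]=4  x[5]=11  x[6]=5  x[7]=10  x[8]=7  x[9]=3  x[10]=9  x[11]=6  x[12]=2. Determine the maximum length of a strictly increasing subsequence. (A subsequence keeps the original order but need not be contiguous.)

Track the smallest tail for each achievable length (strict):
1 → extends → [1]
8 → extends → [1, 8]
12 → extends → [1, 8, 12]
4 → replaces 8 → [1, 4, 12]
11 → replaces 12 → [1, 4, 11]
5 → replaces 11 → [1, 4, 5]
10 → extends → [1, 4, 5, 10]
7 → replaces 10 → [1, 4, 5, 7]
3 → replaces 4 → [1, 3, 5, 7]
9 → extends → [1, 3, 5, 7, 9]
6 → replaces 7 → [1, 3, 5, 6, 9]
2 → replaces 3 → [1, 2, 5, 6, 9]
Five tails, so the longest strictly increasing subsequence has length 5 (e.g. 1, 4, 5, 7, 9).

5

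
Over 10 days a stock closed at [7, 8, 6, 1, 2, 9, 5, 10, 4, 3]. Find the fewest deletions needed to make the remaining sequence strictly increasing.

6

Fewest deletions = n − (longest strictly increasing subsequence).
i:      1  2  3  4  5  6  7  8  9 10
a[i]:   7  8  6  1  2  9  5 10  4  3
dp:     1  2  1  1  2  3  3  4  3  3
max dp = 4, so deletions = 10 − 4 = 6.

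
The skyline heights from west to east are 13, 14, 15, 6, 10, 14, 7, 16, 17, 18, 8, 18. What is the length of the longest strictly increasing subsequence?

6

Track the smallest tail for each achievable length (strict):
13 → extends → [13]
14 → extends → [13, 14]
15 → extends → [13, 14, 15]
6 → replaces 13 → [6, 14, 15]
10 → replaces 14 → [6, 10, 15]
14 → replaces 15 → [6, 10, 14]
7 → replaces 10 → [6, 7, 14]
16 → extends → [6, 7, 14, 16]
17 → extends → [6, 7, 14, 16, 17]
18 → extends → [6, 7, 14, 16, 17, 18]
8 → replaces 14 → [6, 7, 8, 16, 17, 18]
18 → already a tail → [6, 7, 8, 16, 17, 18]
Six tails, so the longest strictly increasing subsequence has length 6 (e.g. 13, 14, 15, 16, 17, 18).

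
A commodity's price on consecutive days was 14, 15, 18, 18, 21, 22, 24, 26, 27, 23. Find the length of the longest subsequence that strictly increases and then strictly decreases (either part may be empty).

inc[i] = longest strictly increasing subsequence ending at i; dec[i] = longest strictly decreasing subsequence starting at i:
i:      1  2  3  4  5  6  7  8  9 10
a[i]:  14 15 18 18 21 22 24 26 27 23
inc:    1  2  3  3  4  5  6  7  8  6
dec:    1  1  1  1  1  1  2  2  2  1
Best peak at i=9 (value 27): inc=8, dec=2, length 8+2−1 = 9.

9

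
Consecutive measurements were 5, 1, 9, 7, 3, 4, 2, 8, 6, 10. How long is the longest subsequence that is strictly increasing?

5

Track the smallest tail for each achievable length (strict):
5 → extends → [5]
1 → replaces 5 → [1]
9 → extends → [1, 9]
7 → replaces 9 → [1, 7]
3 → replaces 7 → [1, 3]
4 → extends → [1, 3, 4]
2 → replaces 3 → [1, 2, 4]
8 → extends → [1, 2, 4, 8]
6 → replaces 8 → [1, 2, 4, 6]
10 → extends → [1, 2, 4, 6, 10]
Five tails, so the longest strictly increasing subsequence has length 5 (e.g. 1, 3, 4, 8, 10).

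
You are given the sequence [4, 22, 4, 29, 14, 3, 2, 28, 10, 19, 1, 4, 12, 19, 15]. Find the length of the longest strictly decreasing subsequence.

Let dp[i] be the longest strictly decreasing subsequence ending at i:
i:      1  2  3  4  5  6  7  8  9 10 11 12 13 14 15
a[i]:   4 22  4 29 14  3  2 28 10 19  1  4 12 19 15
dp:     1  1  2  1  2  3  4  2  3  3  5  4  4  3  4
Maximum is 5.

5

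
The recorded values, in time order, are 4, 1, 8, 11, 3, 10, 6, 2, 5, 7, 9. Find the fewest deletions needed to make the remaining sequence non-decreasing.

Fewest deletions = n − (longest non-decreasing subsequence).
Patience tails:
4 → extends → [4]
1 → replaces 4 → [1]
8 → extends → [1, 8]
11 → extends → [1, 8, 11]
3 → replaces 8 → [1, 3, 11]
10 → replaces 11 → [1, 3, 10]
6 → replaces 10 → [1, 3, 6]
2 → replaces 3 → [1, 2, 6]
5 → replaces 6 → [1, 2, 5]
7 → extends → [1, 2, 5, 7]
9 → extends → [1, 2, 5, 7, 9]
Longest non-decreasing subsequence has length 5, so deletions = 11 − 5 = 6.

6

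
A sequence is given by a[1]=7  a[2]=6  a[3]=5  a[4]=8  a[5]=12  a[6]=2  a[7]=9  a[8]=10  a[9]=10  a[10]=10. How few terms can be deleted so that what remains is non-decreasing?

Fewest deletions = n − (longest non-decreasing subsequence).
i:      1  2  3  4  5  6  7  8  9 10
a[i]:   7  6  5  8 12  2  9 10 10 10
dp:     1  1  1  2  3  1  3  4  5  6
max dp = 6, so deletions = 10 − 6 = 4.

4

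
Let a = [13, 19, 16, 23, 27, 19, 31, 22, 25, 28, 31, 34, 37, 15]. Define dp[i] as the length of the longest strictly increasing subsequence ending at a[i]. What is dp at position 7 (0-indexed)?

4

dp[i] = 1 + max{dp[j] : j<i, a[j]<a[i]} (or 1 if no such j):
i:      0  1  2  3  4  5  6  7  8  9 10 11 12 13
a[i]:  13 19 16 23 27 19 31 22 25 28 31 34 37 15
dp:     1  2  2  3  4  3  5  4  5  6  7  8  9  2
At index 7 the value is 4.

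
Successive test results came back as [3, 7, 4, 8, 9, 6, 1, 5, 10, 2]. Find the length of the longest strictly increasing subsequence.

5

Let dp[i] be the length of the longest such subsequence ending at index i:
i:      1  2  3  4  5  6  7  8  9 10
a[i]:   3  7  4  8  9  6  1  5 10  2
dp:     1  2  2  3  4  3  1  3  5  2
Maximum dp value is 5.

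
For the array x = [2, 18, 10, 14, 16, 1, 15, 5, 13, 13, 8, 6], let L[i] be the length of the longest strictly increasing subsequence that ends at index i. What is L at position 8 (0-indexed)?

dp[i] = 1 + max{dp[j] : j<i, x[j]<x[i]} (or 1 if no such j):
i:      0  1  2  3  4  5  6  7  8  9 10 11
x[i]:   2 18 10 14 16  1 15  5 13 13  8  6
dp:     1  2  2  3  4  1  4  2  3  3  3  3
At index 8 the value is 3.

3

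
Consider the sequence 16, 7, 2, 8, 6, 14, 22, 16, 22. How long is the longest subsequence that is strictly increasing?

Let dp[i] be the length of the longest such subsequence ending at index i:
i:      1  2  3  4  5  6  7  8  9
a[i]:  16  7  2  8  6 14 22 16 22
dp:     1  1  1  2  2  3  4  4  5
Maximum dp value is 5.

5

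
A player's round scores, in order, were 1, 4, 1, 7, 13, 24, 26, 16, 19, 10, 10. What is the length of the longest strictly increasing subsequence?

6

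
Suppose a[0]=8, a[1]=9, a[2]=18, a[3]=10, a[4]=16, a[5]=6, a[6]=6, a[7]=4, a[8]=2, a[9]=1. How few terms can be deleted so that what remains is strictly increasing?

6

Fewest deletions = n − (longest strictly increasing subsequence).
i:      0  1  2  3  4  5  6  7  8  9
a[i]:   8  9 18 10 16  6  6  4  2  1
dp:     1  2  3  3  4  1  1  1  1  1
max dp = 4, so deletions = 10 − 4 = 6.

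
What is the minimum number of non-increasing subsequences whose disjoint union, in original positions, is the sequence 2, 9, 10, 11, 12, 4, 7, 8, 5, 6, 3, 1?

5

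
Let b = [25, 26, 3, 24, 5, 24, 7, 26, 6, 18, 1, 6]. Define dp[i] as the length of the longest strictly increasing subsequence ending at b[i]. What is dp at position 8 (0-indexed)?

dp[i] = 1 + max{dp[j] : j<i, b[j]<b[i]} (or 1 if no such j):
i:      0  1  2  3  4  5  6  7  8  9 10 11
b[i]:  25 26  3 24  5 24  7 26  6 18  1  6
dp:     1  2  1  2  2  3  3  4  3  4  1  3
At index 8 the value is 3.

3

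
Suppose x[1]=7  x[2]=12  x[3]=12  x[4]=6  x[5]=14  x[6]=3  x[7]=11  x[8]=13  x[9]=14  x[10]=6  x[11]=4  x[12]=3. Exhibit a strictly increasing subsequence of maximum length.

7, 12, 13, 14

Patience tails give the LIS length; then backtrack through the dp parents:
7 → extends → [7]
12 → extends → [7, 12]
12 → already a tail → [7, 12]
6 → replaces 7 → [6, 12]
14 → extends → [6, 12, 14]
3 → replaces 6 → [3, 12, 14]
11 → replaces 12 → [3, 11, 14]
13 → replaces 14 → [3, 11, 13]
14 → extends → [3, 11, 13, 14]
6 → replaces 11 → [3, 6, 13, 14]
4 → replaces 6 → [3, 4, 13, 14]
3 → already a tail → [3, 4, 13, 14]
Length 4; one witness is 7, 12, 13, 14.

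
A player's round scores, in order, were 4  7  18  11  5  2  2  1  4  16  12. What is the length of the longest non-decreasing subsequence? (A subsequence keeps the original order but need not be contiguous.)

Let dp[i] be the length of the longest such subsequence ending at index i:
i:      1  2  3  4  5  6  7  8  9 10 11
a[i]:   4  7 18 11  5  2  2  1  4 16 12
dp:     1  2  3  3  2  1  2  1  3  4  4
Maximum dp value is 4.

4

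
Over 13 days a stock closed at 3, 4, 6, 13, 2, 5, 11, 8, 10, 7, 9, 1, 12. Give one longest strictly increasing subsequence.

3, 4, 6, 8, 10, 12

Patience tails give the LIS length; then backtrack through the dp parents:
3 → extends → [3]
4 → extends → [3, 4]
6 → extends → [3, 4, 6]
13 → extends → [3, 4, 6, 13]
2 → replaces 3 → [2, 4, 6, 13]
5 → replaces 6 → [2, 4, 5, 13]
11 → replaces 13 → [2, 4, 5, 11]
8 → replaces 11 → [2, 4, 5, 8]
10 → extends → [2, 4, 5, 8, 10]
7 → replaces 8 → [2, 4, 5, 7, 10]
9 → replaces 10 → [2, 4, 5, 7, 9]
1 → replaces 2 → [1, 4, 5, 7, 9]
12 → extends → [1, 4, 5, 7, 9, 12]
Length 6; one witness is 3, 4, 6, 8, 10, 12.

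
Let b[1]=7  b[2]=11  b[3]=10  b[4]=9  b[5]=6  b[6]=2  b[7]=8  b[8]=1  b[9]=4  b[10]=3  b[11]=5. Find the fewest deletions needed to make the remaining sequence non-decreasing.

Fewest deletions = n − (longest non-decreasing subsequence).
i:      1  2  3  4  5  6  7  8  9 10 11
b[i]:   7 11 10  9  6  2  8  1  4  3  5
dp:     1  2  2  2  1  1  2  1  2  2  3
max dp = 3, so deletions = 11 − 3 = 8.

8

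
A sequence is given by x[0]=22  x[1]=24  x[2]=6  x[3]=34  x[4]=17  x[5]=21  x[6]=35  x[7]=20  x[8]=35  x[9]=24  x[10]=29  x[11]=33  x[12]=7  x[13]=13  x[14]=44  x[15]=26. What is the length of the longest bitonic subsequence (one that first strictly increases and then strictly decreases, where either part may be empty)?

inc[i] = longest strictly increasing subsequence ending at i; dec[i] = longest strictly decreasing subsequence starting at i:
i:      0  1  2  3  4  5  6  7  8  9 10 11 12 13 14 15
x[i]:  22 24  6 34 17 21 35 20 35 24 29 33  7 13 44 26
inc:    1  2  1  3  2  3  4  3  4  4  5  6  2  3  7  5
dec:    4  4  1  4  2  3  3  2  3  2  2  2  1  1  2  1
Best peak at i=14 (value 44): inc=7, dec=2, length 7+2−1 = 8.

8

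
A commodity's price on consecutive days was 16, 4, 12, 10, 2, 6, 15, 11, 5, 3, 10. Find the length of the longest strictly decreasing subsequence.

6

Negate each value so 'decreasing' becomes 'increasing', then run patience tails on the negated sequence:
-16 → extends → [-16]
-4 → extends → [-16, -4]
-12 → replaces -4 → [-16, -12]
-10 → extends → [-16, -12, -10]
-2 → extends → [-16, -12, -10, -2]
-6 → replaces -2 → [-16, -12, -10, -6]
-15 → replaces -12 → [-16, -15, -10, -6]
-11 → replaces -10 → [-16, -15, -11, -6]
-5 → extends → [-16, -15, -11, -6, -5]
-3 → extends → [-16, -15, -11, -6, -5, -3]
-10 → replaces -6 → [-16, -15, -11, -10, -5, -3]
Six tails, so the longest strictly decreasing subsequence of the original has length 6.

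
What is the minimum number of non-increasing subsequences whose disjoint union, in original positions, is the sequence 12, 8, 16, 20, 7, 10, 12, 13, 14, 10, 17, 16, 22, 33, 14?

8

Place each on the leftmost legal pile:
12 → new pile 1 (tops now [12])
8 → pile 1 (tops now [8])
16 → new pile 2 (tops now [8, 16])
20 → new pile 3 (tops now [8, 16, 20])
7 → pile 1 (tops now [7, 16, 20])
10 → pile 2 (tops now [7, 10, 20])
12 → pile 3 (tops now [7, 10, 12])
13 → new pile 4 (tops now [7, 10, 12, 13])
14 → new pile 5 (tops now [7, 10, 12, 13, 14])
10 → pile 2 (tops now [7, 10, 12, 13, 14])
17 → new pile 6 (tops now [7, 10, 12, 13, 14, 17])
16 → pile 6 (tops now [7, 10, 12, 13, 14, 16])
22 → new pile 7 (tops now [7, 10, 12, 13, 14, 16, 22])
33 → new pile 8 (tops now [7, 10, 12, 13, 14, 16, 22, 33])
14 → pile 5 (tops now [7, 10, 12, 13, 14, 16, 22, 33])
Eight piles.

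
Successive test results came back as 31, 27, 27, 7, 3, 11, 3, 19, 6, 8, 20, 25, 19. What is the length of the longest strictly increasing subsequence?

5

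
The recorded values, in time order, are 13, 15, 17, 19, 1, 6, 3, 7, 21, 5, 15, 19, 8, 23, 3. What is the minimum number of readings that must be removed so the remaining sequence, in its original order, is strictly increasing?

Fewest deletions = n − (longest strictly increasing subsequence).
Patience tails:
13 → extends → [13]
15 → extends → [13, 15]
17 → extends → [13, 15, 17]
19 → extends → [13, 15, 17, 19]
1 → replaces 13 → [1, 15, 17, 19]
6 → replaces 15 → [1, 6, 17, 19]
3 → replaces 6 → [1, 3, 17, 19]
7 → replaces 17 → [1, 3, 7, 19]
21 → extends → [1, 3, 7, 19, 21]
5 → replaces 7 → [1, 3, 5, 19, 21]
15 → replaces 19 → [1, 3, 5, 15, 21]
19 → replaces 21 → [1, 3, 5, 15, 19]
8 → replaces 15 → [1, 3, 5, 8, 19]
23 → extends → [1, 3, 5, 8, 19, 23]
3 → already a tail → [1, 3, 5, 8, 19, 23]
Longest strictly increasing subsequence has length 6, so deletions = 15 − 6 = 9.

9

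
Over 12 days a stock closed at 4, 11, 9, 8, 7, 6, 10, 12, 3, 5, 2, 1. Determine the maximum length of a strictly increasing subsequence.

Let dp[i] be the length of the longest such subsequence ending at index i:
i:      1  2  3  4  5  6  7  8  9 10 11 12
a[i]:   4 11  9  8  7  6 10 12  3  5  2  1
dp:     1  2  2  2  2  2  3  4  1  2  1  1
Maximum dp value is 4.

4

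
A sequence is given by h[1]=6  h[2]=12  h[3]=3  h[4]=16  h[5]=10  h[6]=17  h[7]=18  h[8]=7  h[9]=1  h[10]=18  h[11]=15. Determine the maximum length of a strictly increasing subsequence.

Let dp[i] be the length of the longest such subsequence ending at index i:
i:      1  2  3  4  5  6  7  8  9 10 11
h[i]:   6 12  3 16 10 17 18  7  1 18 15
dp:     1  2  1  3  2  4  5  2  1  5  3
Maximum dp value is 5.

5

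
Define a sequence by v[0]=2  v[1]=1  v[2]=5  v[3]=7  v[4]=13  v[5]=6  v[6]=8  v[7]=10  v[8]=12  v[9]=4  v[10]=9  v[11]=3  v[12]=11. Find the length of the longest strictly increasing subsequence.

Track the smallest tail for each achievable length (strict):
2 → extends → [2]
1 → replaces 2 → [1]
5 → extends → [1, 5]
7 → extends → [1, 5, 7]
13 → extends → [1, 5, 7, 13]
6 → replaces 7 → [1, 5, 6, 13]
8 → replaces 13 → [1, 5, 6, 8]
10 → extends → [1, 5, 6, 8, 10]
12 → extends → [1, 5, 6, 8, 10, 12]
4 → replaces 5 → [1, 4, 6, 8, 10, 12]
9 → replaces 10 → [1, 4, 6, 8, 9, 12]
3 → replaces 4 → [1, 3, 6, 8, 9, 12]
11 → replaces 12 → [1, 3, 6, 8, 9, 11]
Six tails, so the longest strictly increasing subsequence has length 6 (e.g. 2, 5, 7, 8, 10, 12).

6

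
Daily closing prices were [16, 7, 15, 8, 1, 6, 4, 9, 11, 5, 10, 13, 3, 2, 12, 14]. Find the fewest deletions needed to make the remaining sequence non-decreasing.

10

Fewest deletions = n − (longest non-decreasing subsequence).
i:      1  2  3  4  5  6  7  8  9 10 11 12 13 14 15 16
a[i]:  16  7 15  8  1  6  4  9 11  5 10 13  3  2 12 14
dp:     1  1  2  2  1  2  2  3  4  3  4  5  2  2  5  6
max dp = 6, so deletions = 16 − 6 = 10.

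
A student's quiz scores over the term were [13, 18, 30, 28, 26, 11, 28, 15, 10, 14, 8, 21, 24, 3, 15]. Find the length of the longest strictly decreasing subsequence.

7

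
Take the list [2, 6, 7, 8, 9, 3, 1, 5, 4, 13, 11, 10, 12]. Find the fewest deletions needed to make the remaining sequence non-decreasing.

Fewest deletions = n − (longest non-decreasing subsequence).
Patience tails:
2 → extends → [2]
6 → extends → [2, 6]
7 → extends → [2, 6, 7]
8 → extends → [2, 6, 7, 8]
9 → extends → [2, 6, 7, 8, 9]
3 → replaces 6 → [2, 3, 7, 8, 9]
1 → replaces 2 → [1, 3, 7, 8, 9]
5 → replaces 7 → [1, 3, 5, 8, 9]
4 → replaces 5 → [1, 3, 4, 8, 9]
13 → extends → [1, 3, 4, 8, 9, 13]
11 → replaces 13 → [1, 3, 4, 8, 9, 11]
10 → replaces 11 → [1, 3, 4, 8, 9, 10]
12 → extends → [1, 3, 4, 8, 9, 10, 12]
Longest non-decreasing subsequence has length 7, so deletions = 13 − 7 = 6.

6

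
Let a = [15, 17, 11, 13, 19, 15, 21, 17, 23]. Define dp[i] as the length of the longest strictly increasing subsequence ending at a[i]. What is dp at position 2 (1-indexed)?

dp[i] = 1 + max{dp[j] : j<i, a[j]<a[i]} (or 1 if no such j):
i:      1  2  3  4  5  6  7  8  9
a[i]:  15 17 11 13 19 15 21 17 23
dp:     1  2  1  2  3  3  4  4  5
At index 2 the value is 2.

2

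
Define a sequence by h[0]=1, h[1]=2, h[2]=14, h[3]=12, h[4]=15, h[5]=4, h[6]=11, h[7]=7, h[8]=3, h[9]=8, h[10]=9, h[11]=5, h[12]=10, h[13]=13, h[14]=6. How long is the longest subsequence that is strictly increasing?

Let dp[i] be the length of the longest such subsequence ending at index i:
i:      0  1  2  3  4  5  6  7  8  9 10 11 12 13 14
h[i]:   1  2 14 12 15  4 11  7  3  8  9  5 10 13  6
dp:     1  2  3  3  4  3  4  4  3  5  6  4  7  8  5
Maximum dp value is 8.

8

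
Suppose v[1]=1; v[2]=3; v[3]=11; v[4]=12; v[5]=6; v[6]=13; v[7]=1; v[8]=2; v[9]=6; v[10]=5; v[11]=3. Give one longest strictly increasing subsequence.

Patience tails give the LIS length; then backtrack through the dp parents:
1 → extends → [1]
3 → extends → [1, 3]
11 → extends → [1, 3, 11]
12 → extends → [1, 3, 11, 12]
6 → replaces 11 → [1, 3, 6, 12]
13 → extends → [1, 3, 6, 12, 13]
1 → already a tail → [1, 3, 6, 12, 13]
2 → replaces 3 → [1, 2, 6, 12, 13]
6 → already a tail → [1, 2, 6, 12, 13]
5 → replaces 6 → [1, 2, 5, 12, 13]
3 → replaces 5 → [1, 2, 3, 12, 13]
Length 5; one witness is 1, 3, 11, 12, 13.

1, 3, 11, 12, 13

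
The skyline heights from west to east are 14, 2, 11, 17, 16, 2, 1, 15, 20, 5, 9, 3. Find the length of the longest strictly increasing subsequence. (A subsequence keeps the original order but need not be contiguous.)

Let dp[i] be the length of the longest such subsequence ending at index i:
i:      1  2  3  4  5  6  7  8  9 10 11 12
a[i]:  14  2 11 17 16  2  1 15 20  5  9  3
dp:     1  1  2  3  3  1  1  3  4  2  3  2
Maximum dp value is 4.

4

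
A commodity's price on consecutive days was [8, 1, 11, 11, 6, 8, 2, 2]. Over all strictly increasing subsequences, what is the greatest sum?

19

Let S[i] be the best sum of a strictly increasing subsequence ending at i:
i:      1  2  3  4  5  6  7  8
a[i]:   8  1 11 11  6  8  2  2
S:      8  1 19 19  7 15  3  3
Maximum is 19 (e.g. 8 + 11).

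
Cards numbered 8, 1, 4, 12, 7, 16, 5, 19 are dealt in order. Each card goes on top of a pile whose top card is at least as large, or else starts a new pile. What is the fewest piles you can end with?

5

The minimum number of non-increasing subsequences covering a sequence equals the length of its longest strictly increasing subsequence.
LIS length is 5 (e.g. 1, 4, 12, 16, 19), so 5 piles are needed.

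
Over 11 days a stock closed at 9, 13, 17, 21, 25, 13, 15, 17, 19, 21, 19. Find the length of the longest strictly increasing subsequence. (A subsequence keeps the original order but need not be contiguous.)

6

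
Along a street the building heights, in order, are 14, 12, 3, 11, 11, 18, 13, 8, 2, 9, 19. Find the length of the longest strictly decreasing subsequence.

Negate each value so 'decreasing' becomes 'increasing', then run patience tails on the negated sequence:
-14 → extends → [-14]
-12 → extends → [-14, -12]
-3 → extends → [-14, -12, -3]
-11 → replaces -3 → [-14, -12, -11]
-11 → already a tail → [-14, -12, -11]
-18 → replaces -14 → [-18, -12, -11]
-13 → replaces -12 → [-18, -13, -11]
-8 → extends → [-18, -13, -11, -8]
-2 → extends → [-18, -13, -11, -8, -2]
-9 → replaces -8 → [-18, -13, -11, -9, -2]
-19 → replaces -18 → [-19, -13, -11, -9, -2]
Five tails, so the longest strictly decreasing subsequence of the original has length 5.

5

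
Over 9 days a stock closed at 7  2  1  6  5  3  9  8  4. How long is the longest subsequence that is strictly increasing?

Let dp[i] be the length of the longest such subsequence ending at index i:
i:     1 2 3 4 5 6 7 8 9
a[i]:  7 2 1 6 5 3 9 8 4
dp:    1 1 1 2 2 2 3 3 3
Maximum dp value is 3.

3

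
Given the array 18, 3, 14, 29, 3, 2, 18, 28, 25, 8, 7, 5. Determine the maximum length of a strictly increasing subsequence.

Track the smallest tail for each achievable length (strict):
18 → extends → [18]
3 → replaces 18 → [3]
14 → extends → [3, 14]
29 → extends → [3, 14, 29]
3 → already a tail → [3, 14, 29]
2 → replaces 3 → [2, 14, 29]
18 → replaces 29 → [2, 14, 18]
28 → extends → [2, 14, 18, 28]
25 → replaces 28 → [2, 14, 18, 25]
8 → replaces 14 → [2, 8, 18, 25]
7 → replaces 8 → [2, 7, 18, 25]
5 → replaces 7 → [2, 5, 18, 25]
Four tails, so the longest strictly increasing subsequence has length 4 (e.g. 3, 14, 18, 28).

4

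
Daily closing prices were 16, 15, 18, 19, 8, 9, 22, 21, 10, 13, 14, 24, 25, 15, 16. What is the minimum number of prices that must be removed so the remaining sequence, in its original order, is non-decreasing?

Fewest deletions = n − (longest non-decreasing subsequence).
i:      1  2  3  4  5  6  7  8  9 10 11 12 13 14 15
a[i]:  16 15 18 19  8  9 22 21 10 13 14 24 25 15 16
dp:     1  1  2  3  1  2  4  4  3  4  5  6  7  6  7
max dp = 7, so deletions = 15 − 7 = 8.

8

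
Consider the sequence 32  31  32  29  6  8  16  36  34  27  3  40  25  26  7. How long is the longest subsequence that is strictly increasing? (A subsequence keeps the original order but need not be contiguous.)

5

Track the smallest tail for each achievable length (strict):
32 → extends → [32]
31 → replaces 32 → [31]
32 → extends → [31, 32]
29 → replaces 31 → [29, 32]
6 → replaces 29 → [6, 32]
8 → replaces 32 → [6, 8]
16 → extends → [6, 8, 16]
36 → extends → [6, 8, 16, 36]
34 → replaces 36 → [6, 8, 16, 34]
27 → replaces 34 → [6, 8, 16, 27]
3 → replaces 6 → [3, 8, 16, 27]
40 → extends → [3, 8, 16, 27, 40]
25 → replaces 27 → [3, 8, 16, 25, 40]
26 → replaces 40 → [3, 8, 16, 25, 26]
7 → replaces 8 → [3, 7, 16, 25, 26]
Five tails, so the longest strictly increasing subsequence has length 5 (e.g. 6, 8, 16, 36, 40).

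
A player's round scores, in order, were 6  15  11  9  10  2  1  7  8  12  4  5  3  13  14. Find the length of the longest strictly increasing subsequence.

Track the smallest tail for each achievable length (strict):
6 → extends → [6]
15 → extends → [6, 15]
11 → replaces 15 → [6, 11]
9 → replaces 11 → [6, 9]
10 → extends → [6, 9, 10]
2 → replaces 6 → [2, 9, 10]
1 → replaces 2 → [1, 9, 10]
7 → replaces 9 → [1, 7, 10]
8 → replaces 10 → [1, 7, 8]
12 → extends → [1, 7, 8, 12]
4 → replaces 7 → [1, 4, 8, 12]
5 → replaces 8 → [1, 4, 5, 12]
3 → replaces 4 → [1, 3, 5, 12]
13 → extends → [1, 3, 5, 12, 13]
14 → extends → [1, 3, 5, 12, 13, 14]
Six tails, so the longest strictly increasing subsequence has length 6 (e.g. 6, 9, 10, 12, 13, 14).

6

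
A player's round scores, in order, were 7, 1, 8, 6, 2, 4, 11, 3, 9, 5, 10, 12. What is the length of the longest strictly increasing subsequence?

6

Let dp[i] be the length of the longest such subsequence ending at index i:
i:      1  2  3  4  5  6  7  8  9 10 11 12
a[i]:   7  1  8  6  2  4 11  3  9  5 10 12
dp:     1  1  2  2  2  3  4  3  4  4  5  6
Maximum dp value is 6.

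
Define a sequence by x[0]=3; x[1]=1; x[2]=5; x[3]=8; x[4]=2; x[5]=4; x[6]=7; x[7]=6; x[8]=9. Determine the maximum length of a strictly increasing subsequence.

Track the smallest tail for each achievable length (strict):
3 → extends → [3]
1 → replaces 3 → [1]
5 → extends → [1, 5]
8 → extends → [1, 5, 8]
2 → replaces 5 → [1, 2, 8]
4 → replaces 8 → [1, 2, 4]
7 → extends → [1, 2, 4, 7]
6 → replaces 7 → [1, 2, 4, 6]
9 → extends → [1, 2, 4, 6, 9]
Five tails, so the longest strictly increasing subsequence has length 5 (e.g. 1, 2, 4, 7, 9).

5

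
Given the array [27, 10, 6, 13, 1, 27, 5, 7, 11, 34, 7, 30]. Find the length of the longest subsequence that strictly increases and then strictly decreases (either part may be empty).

inc[i] = longest strictly increasing subsequence ending at i; dec[i] = longest strictly decreasing subsequence starting at i:
i:      1  2  3  4  5  6  7  8  9 10 11 12
a[i]:  27 10  6 13  1 27  5  7 11 34  7 30
inc:    1  1  1  2  1  3  2  3  4  5  3  5
dec:    4  3  2  3  1  3  1  1  2  2  1  1
Best peak at i=10 (value 34): inc=5, dec=2, length 5+2−1 = 6.

6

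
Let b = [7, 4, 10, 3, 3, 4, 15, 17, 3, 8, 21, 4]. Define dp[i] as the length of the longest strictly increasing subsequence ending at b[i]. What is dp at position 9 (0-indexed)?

dp[i] = 1 + max{dp[j] : j<i, b[j]<b[i]} (or 1 if no such j):
i:      0  1  2  3  4  5  6  7  8  9 10 11
b[i]:   7  4 10  3  3  4 15 17  3  8 21  4
dp:     1  1  2  1  1  2  3  4  1  3  5  2
At index 9 the value is 3.

3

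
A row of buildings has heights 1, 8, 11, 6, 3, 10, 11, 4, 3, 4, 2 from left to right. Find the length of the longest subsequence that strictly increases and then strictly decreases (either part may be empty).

inc[i] = longest strictly increasing subsequence ending at i; dec[i] = longest strictly decreasing subsequence starting at i:
i:      1  2  3  4  5  6  7  8  9 10 11
a[i]:   1  8 11  6  3 10 11  4  3  4  2
inc:    1  2  3  2  2  3  4  3  2  3  2
dec:    1  5  5  4  2  4  4  3  2  2  1
Best peak at i=3 (value 11): inc=3, dec=5, length 3+5−1 = 7.

7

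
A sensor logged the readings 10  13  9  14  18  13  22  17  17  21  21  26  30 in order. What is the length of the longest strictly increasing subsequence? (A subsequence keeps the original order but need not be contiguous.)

7

Track the smallest tail for each achievable length (strict):
10 → extends → [10]
13 → extends → [10, 13]
9 → replaces 10 → [9, 13]
14 → extends → [9, 13, 14]
18 → extends → [9, 13, 14, 18]
13 → already a tail → [9, 13, 14, 18]
22 → extends → [9, 13, 14, 18, 22]
17 → replaces 18 → [9, 13, 14, 17, 22]
17 → already a tail → [9, 13, 14, 17, 22]
21 → replaces 22 → [9, 13, 14, 17, 21]
21 → already a tail → [9, 13, 14, 17, 21]
26 → extends → [9, 13, 14, 17, 21, 26]
30 → extends → [9, 13, 14, 17, 21, 26, 30]
Seven tails, so the longest strictly increasing subsequence has length 7 (e.g. 10, 13, 14, 18, 22, 26, 30).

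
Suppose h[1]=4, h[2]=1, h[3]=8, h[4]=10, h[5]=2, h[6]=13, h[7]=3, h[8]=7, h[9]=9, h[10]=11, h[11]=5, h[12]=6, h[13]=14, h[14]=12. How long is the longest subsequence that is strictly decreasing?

3

Let dp[i] be the longest strictly decreasing subsequence ending at i:
i:      1  2  3  4  5  6  7  8  9 10 11 12 13 14
h[i]:   4  1  8 10  2 13  3  7  9 11  5  6 14 12
dp:     1  2  1  1  2  1  2  2  2  2  3  3  1  2
Maximum is 3.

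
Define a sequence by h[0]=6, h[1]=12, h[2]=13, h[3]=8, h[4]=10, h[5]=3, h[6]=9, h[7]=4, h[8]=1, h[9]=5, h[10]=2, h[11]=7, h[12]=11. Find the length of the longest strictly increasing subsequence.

Track the smallest tail for each achievable length (strict):
6 → extends → [6]
12 → extends → [6, 12]
13 → extends → [6, 12, 13]
8 → replaces 12 → [6, 8, 13]
10 → replaces 13 → [6, 8, 10]
3 → replaces 6 → [3, 8, 10]
9 → replaces 10 → [3, 8, 9]
4 → replaces 8 → [3, 4, 9]
1 → replaces 3 → [1, 4, 9]
5 → replaces 9 → [1, 4, 5]
2 → replaces 4 → [1, 2, 5]
7 → extends → [1, 2, 5, 7]
11 → extends → [1, 2, 5, 7, 11]
Five tails, so the longest strictly increasing subsequence has length 5 (e.g. 3, 4, 5, 7, 11).

5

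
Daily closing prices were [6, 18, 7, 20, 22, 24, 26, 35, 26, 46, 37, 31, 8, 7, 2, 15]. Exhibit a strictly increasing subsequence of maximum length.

6, 18, 20, 22, 24, 26, 35, 46

Patience tails give the LIS length; then backtrack through the dp parents:
6 → extends → [6]
18 → extends → [6, 18]
7 → replaces 18 → [6, 7]
20 → extends → [6, 7, 20]
22 → extends → [6, 7, 20, 22]
24 → extends → [6, 7, 20, 22, 24]
26 → extends → [6, 7, 20, 22, 24, 26]
35 → extends → [6, 7, 20, 22, 24, 26, 35]
26 → already a tail → [6, 7, 20, 22, 24, 26, 35]
46 → extends → [6, 7, 20, 22, 24, 26, 35, 46]
37 → replaces 46 → [6, 7, 20, 22, 24, 26, 35, 37]
31 → replaces 35 → [6, 7, 20, 22, 24, 26, 31, 37]
8 → replaces 20 → [6, 7, 8, 22, 24, 26, 31, 37]
7 → already a tail → [6, 7, 8, 22, 24, 26, 31, 37]
2 → replaces 6 → [2, 7, 8, 22, 24, 26, 31, 37]
15 → replaces 22 → [2, 7, 8, 15, 24, 26, 31, 37]
Length 8; one witness is 6, 18, 20, 22, 24, 26, 35, 46.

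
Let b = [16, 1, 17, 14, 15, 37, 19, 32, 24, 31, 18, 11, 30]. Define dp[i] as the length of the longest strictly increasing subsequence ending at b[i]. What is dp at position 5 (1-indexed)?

3

dp[i] = 1 + max{dp[j] : j<i, b[j]<b[i]} (or 1 if no such j):
i:      1  2  3  4  5  6  7  8  9 10 11 12 13
b[i]:  16  1 17 14 15 37 19 32 24 31 18 11 30
dp:     1  1  2  2  3  4  4  5  5  6  4  2  6
At index 5 the value is 3.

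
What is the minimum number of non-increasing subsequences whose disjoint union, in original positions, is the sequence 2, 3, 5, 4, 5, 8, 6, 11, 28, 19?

7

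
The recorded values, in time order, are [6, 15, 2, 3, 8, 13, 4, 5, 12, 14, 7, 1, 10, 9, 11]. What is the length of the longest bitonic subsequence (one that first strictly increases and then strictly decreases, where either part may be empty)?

inc[i] = longest strictly increasing subsequence ending at i; dec[i] = longest strictly decreasing subsequence starting at i:
i:      1  2  3  4  5  6  7  8  9 10 11 12 13 14 15
a[i]:   6 15  2  3  8 13  4  5 12 14  7  1 10  9 11
inc:    1  2  1  2  3  4  3  4  5  6  5  1  6  6  7
dec:    3  5  2  2  3  4  2  2  3  3  2  1  2  1  1
Best peak at i=10 (value 14): inc=6, dec=3, length 6+3−1 = 8.

8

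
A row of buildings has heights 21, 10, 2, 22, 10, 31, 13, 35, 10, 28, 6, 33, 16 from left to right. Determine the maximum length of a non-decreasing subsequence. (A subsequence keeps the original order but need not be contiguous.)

5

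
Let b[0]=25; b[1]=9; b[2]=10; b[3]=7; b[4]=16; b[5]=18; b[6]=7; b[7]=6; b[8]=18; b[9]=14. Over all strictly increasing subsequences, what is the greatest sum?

53

Let S[i] be the best sum of a strictly increasing subsequence ending at i:
i:      0  1  2  3  4  5  6  7  8  9
b[i]:  25  9 10  7 16 18  7  6 18 14
S:     25  9 19  7 35 53  7  6 53 33
Maximum is 53 (e.g. 9 + 10 + 16 + 18).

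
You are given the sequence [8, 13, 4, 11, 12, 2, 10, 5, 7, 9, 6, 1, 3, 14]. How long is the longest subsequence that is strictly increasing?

5

Let dp[i] be the length of the longest such subsequence ending at index i:
i:      1  2  3  4  5  6  7  8  9 10 11 12 13 14
a[i]:   8 13  4 11 12  2 10  5  7  9  6  1  3 14
dp:     1  2  1  2  3  1  2  2  3  4  3  1  2  5
Maximum dp value is 5.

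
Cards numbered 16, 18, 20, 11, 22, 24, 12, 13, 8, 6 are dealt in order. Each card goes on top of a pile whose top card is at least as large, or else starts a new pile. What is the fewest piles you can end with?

Place each on the leftmost legal pile:
16 → new pile 1 (tops now [16])
18 → new pile 2 (tops now [16, 18])
20 → new pile 3 (tops now [16, 18, 20])
11 → pile 1 (tops now [11, 18, 20])
22 → new pile 4 (tops now [11, 18, 20, 22])
24 → new pile 5 (tops now [11, 18, 20, 22, 24])
12 → pile 2 (tops now [11, 12, 20, 22, 24])
13 → pile 3 (tops now [11, 12, 13, 22, 24])
8 → pile 1 (tops now [8, 12, 13, 22, 24])
6 → pile 1 (tops now [6, 12, 13, 22, 24])
Five piles.

5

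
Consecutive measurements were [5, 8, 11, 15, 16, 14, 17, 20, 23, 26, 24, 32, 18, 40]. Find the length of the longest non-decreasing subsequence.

Let dp[i] be the length of the longest such subsequence ending at index i:
i:      1  2  3  4  5  6  7  8  9 10 11 12 13 14
a[i]:   5  8 11 15 16 14 17 20 23 26 24 32 18 40
dp:     1  2  3  4  5  4  6  7  8  9  9 10  7 11
Maximum dp value is 11.

11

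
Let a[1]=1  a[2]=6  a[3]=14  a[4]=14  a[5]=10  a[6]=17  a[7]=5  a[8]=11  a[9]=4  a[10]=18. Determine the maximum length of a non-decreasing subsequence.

Track the smallest tail for each achievable length (allowing ties):
1 → extends → [1]
6 → extends → [1, 6]
14 → extends → [1, 6, 14]
14 → extends → [1, 6, 14, 14]
10 → replaces 14 → [1, 6, 10, 14]
17 → extends → [1, 6, 10, 14, 17]
5 → replaces 6 → [1, 5, 10, 14, 17]
11 → replaces 14 → [1, 5, 10, 11, 17]
4 → replaces 5 → [1, 4, 10, 11, 17]
18 → extends → [1, 4, 10, 11, 17, 18]
Six tails, so the longest non-decreasing subsequence has length 6 (e.g. 1, 6, 14, 14, 17, 18).

6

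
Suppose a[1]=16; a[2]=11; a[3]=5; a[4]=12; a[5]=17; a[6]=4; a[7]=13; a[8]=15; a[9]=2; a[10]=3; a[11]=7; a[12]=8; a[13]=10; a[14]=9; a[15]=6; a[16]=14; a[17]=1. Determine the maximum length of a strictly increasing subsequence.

6

Track the smallest tail for each achievable length (strict):
16 → extends → [16]
11 → replaces 16 → [11]
5 → replaces 11 → [5]
12 → extends → [5, 12]
17 → extends → [5, 12, 17]
4 → replaces 5 → [4, 12, 17]
13 → replaces 17 → [4, 12, 13]
15 → extends → [4, 12, 13, 15]
2 → replaces 4 → [2, 12, 13, 15]
3 → replaces 12 → [2, 3, 13, 15]
7 → replaces 13 → [2, 3, 7, 15]
8 → replaces 15 → [2, 3, 7, 8]
10 → extends → [2, 3, 7, 8, 10]
9 → replaces 10 → [2, 3, 7, 8, 9]
6 → replaces 7 → [2, 3, 6, 8, 9]
14 → extends → [2, 3, 6, 8, 9, 14]
1 → replaces 2 → [1, 3, 6, 8, 9, 14]
Six tails, so the longest strictly increasing subsequence has length 6 (e.g. 2, 3, 7, 8, 10, 14).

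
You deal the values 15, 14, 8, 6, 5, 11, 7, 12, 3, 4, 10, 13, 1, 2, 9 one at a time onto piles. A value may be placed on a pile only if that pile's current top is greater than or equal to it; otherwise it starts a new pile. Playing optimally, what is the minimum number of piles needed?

The minimum number of non-increasing subsequences covering a sequence equals the length of its longest strictly increasing subsequence.
LIS length is 4 (e.g. 8, 11, 12, 13), so 4 piles are needed.

4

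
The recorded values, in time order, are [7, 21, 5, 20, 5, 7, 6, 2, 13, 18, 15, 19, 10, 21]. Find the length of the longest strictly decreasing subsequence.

Let dp[i] be the longest strictly decreasing subsequence ending at i:
i:      1  2  3  4  5  6  7  8  9 10 11 12 13 14
a[i]:   7 21  5 20  5  7  6  2 13 18 15 19 10 21
dp:     1  1  2  2  3  3  4  5  3  3  4  3  5  1
Maximum is 5.

5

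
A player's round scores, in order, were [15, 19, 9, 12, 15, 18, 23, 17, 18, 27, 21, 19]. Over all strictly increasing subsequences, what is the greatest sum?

Let S[i] be the best sum of a strictly increasing subsequence ending at i:
i:       1   2   3   4   5   6   7   8   9  10  11  12
a[i]:   15  19   9  12  15  18  23  17  18  27  21  19
S:      15  34   9  21  36  54  77  53  71 104  92  90
Maximum is 104 (e.g. 9 + 12 + 15 + 18 + 23 + 27).

104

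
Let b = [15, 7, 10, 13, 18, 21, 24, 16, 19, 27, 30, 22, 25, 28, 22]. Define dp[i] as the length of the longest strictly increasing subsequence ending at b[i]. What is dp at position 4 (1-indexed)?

dp[i] = 1 + max{dp[j] : j<i, b[j]<b[i]} (or 1 if no such j):
i:      1  2  3  4  5  6  7  8  9 10 11 12 13 14 15
b[i]:  15  7 10 13 18 21 24 16 19 27 30 22 25 28 22
dp:     1  1  2  3  4  5  6  4  5  7  8  6  7  8  6
At index 4 the value is 3.

3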